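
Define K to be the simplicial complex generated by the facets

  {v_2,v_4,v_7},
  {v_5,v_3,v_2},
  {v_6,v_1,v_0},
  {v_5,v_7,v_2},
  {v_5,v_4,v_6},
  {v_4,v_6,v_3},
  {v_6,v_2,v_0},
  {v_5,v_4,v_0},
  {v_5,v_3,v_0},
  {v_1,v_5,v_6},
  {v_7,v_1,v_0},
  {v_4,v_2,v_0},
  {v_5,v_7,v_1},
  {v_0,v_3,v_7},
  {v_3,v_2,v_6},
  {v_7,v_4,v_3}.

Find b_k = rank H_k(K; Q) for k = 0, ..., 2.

K has 8 vertices, 24 edges, 16 triangles.
rank ∂_0 = 0, rank ∂_1 = 7 ⇒ b_0 = 8 − 0 − 7 = 1; all invariant factors of ∂_1 are 1 so no torsion. So H_0 ≅ Z.
rank ∂_1 = 7, rank ∂_2 = 15 ⇒ b_1 = 24 − 7 − 15 = 2; all invariant factors of ∂_2 are 1 so no torsion. So H_1 ≅ Z^2.
rank ∂_2 = 15, rank ∂_3 = 0 ⇒ b_2 = 16 − 15 − 0 = 1. So H_2 ≅ Z.

b_0 = 1, b_1 = 2, b_2 = 1.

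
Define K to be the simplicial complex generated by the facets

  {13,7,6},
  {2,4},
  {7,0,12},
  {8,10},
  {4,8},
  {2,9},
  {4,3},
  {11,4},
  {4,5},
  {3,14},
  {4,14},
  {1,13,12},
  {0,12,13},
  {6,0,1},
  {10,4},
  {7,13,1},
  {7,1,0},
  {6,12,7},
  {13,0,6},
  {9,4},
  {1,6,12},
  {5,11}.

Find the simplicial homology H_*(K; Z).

K has 15 vertices, 27 edges, 10 triangles.
rank ∂_0 = 0, rank ∂_1 = 13 ⇒ b_0 = 15 − 0 − 13 = 2; all invariant factors of ∂_1 are 1 so no torsion. So H_0 ≅ Z^2.
rank ∂_1 = 13, rank ∂_2 = 10 ⇒ b_1 = 27 − 13 − 10 = 4; ∂_2 has invariant factor(s) [2] giving torsion. So H_1 ≅ Z^4 ⊕ Z/2Z.
rank ∂_2 = 10, rank ∂_3 = 0 ⇒ b_2 = 10 − 10 − 0 = 0. So H_2 ≅ 0.

H_0 = Z^2,  H_1 = Z^4 ⊕ Z/2Z,  H_2 = 0.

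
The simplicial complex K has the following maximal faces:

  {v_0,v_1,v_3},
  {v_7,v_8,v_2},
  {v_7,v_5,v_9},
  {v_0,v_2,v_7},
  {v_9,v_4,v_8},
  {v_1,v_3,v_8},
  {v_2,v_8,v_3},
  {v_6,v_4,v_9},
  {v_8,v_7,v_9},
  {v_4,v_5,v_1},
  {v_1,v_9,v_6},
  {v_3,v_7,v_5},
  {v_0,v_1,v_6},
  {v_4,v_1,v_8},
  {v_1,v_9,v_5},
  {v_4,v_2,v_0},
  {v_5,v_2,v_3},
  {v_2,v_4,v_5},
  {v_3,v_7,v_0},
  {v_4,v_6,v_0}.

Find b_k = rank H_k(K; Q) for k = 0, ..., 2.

Order the vertices as v_0 < v_1 < v_2 < v_3 < v_4 < v_5 < v_6 < v_7 < v_8 < v_9. Listing each simplex with vertices in this order, K has dimension 2 with simplices:

  0-simplices (10): [v_0], [v_1], [v_2], [v_3], [v_4], [v_5], [v_6], [v_7], [v_8], [v_9]
  1-simplices (30): (30 of them)
  2-simplices (20): (20 of them)

giving chain groups C_0 ≅ Z^10, C_1 ≅ Z^30, C_2 ≅ Z^20.

∂_1: C_1 → C_0 sends each edge [p,q] (with p < q) to q − p. For instance
  ∂[v_4,v_5] = [v_5] − [v_4].
The resulting 10×30 matrix has rank 9, and its Smith normal form has invariant factors (1,1,1,1,1,1,1,1,1).

The boundary map ∂_2: C_2 → C_1 sends each 2-simplex [p,q,r] to [q,r] − [p,r] + [p,q]. For instance
  ∂[v_1,v_4,v_5] = [v_4,v_5] − [v_1,v_5] + [v_1,v_4],
  ∂[v_4,v_6,v_9] = [v_6,v_9] − [v_4,v_9] + [v_4,v_6].
The resulting 30×20 matrix has rank 20, and its Smith normal form has invariant factors (1,1,1,1,1,1,1,1,1,1,1,1,1,1,1,1,1,1,1,2).

Computing H_k = (kernel of ∂_k) / (image of ∂_{k+1}):

  H_0: rank C_0 − rank ∂_1 = 10 − 9 = 1, and the invariant factors of ∂_1 are all 1, so H_0 = Z.
  H_1: rank ker ∂_1 − rank ∂_2 = (30 − 9) − 20 = 1, and ∂_2 has invariant factor 2 > 1, so H_1 = Z ⊕ Z/2Z.
  H_2: rank ker ∂_2 − rank ∂_3 = (20 − 20) − 0 = 0, and there is no ∂_3, so H_2 = 0.

Hence the Betti numbers are b_0 = 1, b_1 = 1, b_2 = 0.

b_0 = 1, b_1 = 1, b_2 = 0.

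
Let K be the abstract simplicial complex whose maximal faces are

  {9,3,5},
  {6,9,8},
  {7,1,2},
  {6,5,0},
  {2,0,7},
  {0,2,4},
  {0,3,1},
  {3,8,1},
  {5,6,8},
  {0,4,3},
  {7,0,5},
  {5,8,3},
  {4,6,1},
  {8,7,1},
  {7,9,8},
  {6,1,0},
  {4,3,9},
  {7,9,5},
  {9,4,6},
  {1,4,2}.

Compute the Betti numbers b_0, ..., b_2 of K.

b_0 = 1, b_1 = 1, b_2 = 0.

Order the vertices as 0 < 1 < 2 < 3 < 4 < 5 < 6 < 7 < 8 < 9. Listing each simplex with vertices in this order, K has dimension 2 with simplices:

  0-simplices (10): [0], [1], [2], [3], [4], [5], [6], [7], [8], [9]
  1-simplices (30): (30 of them)
  2-simplices (20): (20 of them)

giving chain groups C_0 ≅ Z^10, C_1 ≅ Z^30, C_2 ≅ Z^20.

Boundary ∂_1: C_1 → C_0 sends each edge [p,q] (with p < q) to q − p.
As a 10×30 matrix over Z this has rank 9, with invariant factors (1,1,1,1,1,1,1,1,1).

Boundary ∂_2: C_2 → C_1 sends each 2-simplex [p,q,r] to [q,r] − [p,r] + [p,q]. For instance
  ∂[3,5,8] = [5,8] − [3,8] + [3,5],
  ∂[0,2,7] = [2,7] − [0,7] + [0,2].
As a 30×20 matrix over Z this has rank 20, with invariant factors (1,1,1,1,1,1,1,1,1,1,1,1,1,1,1,1,1,1,1,2).

From H_k ≅ ker(∂_k) / im(∂_{k+1}) we obtain:

  H_0: rank C_0 − rank ∂_1 = 10 − 9 = 1, and the invariant factors of ∂_1 are all 1, so H_0 = Z.
  H_1: rank ker ∂_1 − rank ∂_2 = (30 − 9) − 20 = 1, and ∂_2 has invariant factor 2 > 1, so H_1 = Z ⊕ Z_2.
  H_2: rank ker ∂_2 − rank ∂_3 = (20 − 20) − 0 = 0, and there is no ∂_3, so H_2 = 0.

Hence the Betti numbers are b_0 = 1, b_1 = 1, b_2 = 0.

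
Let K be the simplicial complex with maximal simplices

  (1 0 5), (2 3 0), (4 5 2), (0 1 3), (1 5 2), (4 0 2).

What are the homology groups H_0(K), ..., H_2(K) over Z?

H_0 ≅ Z,  H_1 ≅ Z,  H_2 = 0.

Take the total order 0 < 1 < 2 < 3 < 4 < 5 on the vertex set. Then K (dimension 2) consists of the simplices:

  0-simplices (6): [0], [1], [2], [3], [4], [5]
  1-simplices (12): [0,1], [0,2], [0,3], [0,4], [0,5], [1,2], [1,3], [1,5], [2,3], [2,4], [2,5], [4,5]
  2-simplices (6): [0,1,3], [0,1,5], [0,2,3], [0,2,4], [1,2,5], [2,4,5]

giving chain groups C_0 ≅ Z^6, C_1 ≅ Z^12, C_2 ≅ Z^6.

The boundary map ∂_1: C_1 → C_0 maps an edge to its endpoints' difference, ∂[p,q] = q − p. For instance
  ∂[0,1] = [1] − [0].
This gives a 6×12 integer matrix of rank 5; reducing to Smith normal form yields diagonal entries (1,1,1,1,1).

Boundary ∂_2: C_2 → C_1 acts by ∂[p,q,r] = [q,r] − [p,r] + [p,q]. For instance
  ∂[2,4,5] = [4,5] − [2,5] + [2,4],
  ∂[0,1,3] = [1,3] − [0,3] + [0,1].
As a 12×6 matrix over Z this has rank 6, with invariant factors (1,1,1,1,1,1).

Now H_k = ker ∂_k / im ∂_{k+1}, so:

  H_0: rank C_0 − rank ∂_1 = 6 − 5 = 1, and the invariant factors of ∂_1 are all 1, so H_0 = Z.
  H_1: rank ker ∂_1 − rank ∂_2 = (12 − 5) − 6 = 1, and the invariant factors of ∂_2 are all 1, so H_1 = Z.
  H_2: rank ker ∂_2 − rank ∂_3 = (6 − 6) − 0 = 0, and there is no ∂_3, so H_2 = 0.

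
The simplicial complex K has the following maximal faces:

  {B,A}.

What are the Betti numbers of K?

Order the vertices as A < B. Listing each simplex with vertices in this order, K has dimension 1 with simplices:

  0-simplices (2): A, B
  1-simplices (1): AB

giving chain groups C_0 ≅ Z^2, C_1 ≅ Z^1.

The boundary map ∂_1: C_1 → C_0 sends each edge [p,q] (with p < q) to q − p.
As a 2×1 matrix over Z this has rank 1, with invariant factors (1).

Reading off H_k = ker ∂_k / im ∂_{k+1}:

  H_0: rank C_0 − rank ∂_1 = 2 − 1 = 1, and the invariant factors of ∂_1 are all 1, so H_0 ≅ Z.
  H_1: rank ker ∂_1 − rank ∂_2 = (1 − 1) − 0 = 0, and there is no ∂_2, so H_1 ≅ 0.

(K is a triangulation of the 1-simplex.)

Hence the Betti numbers are b_0 = 1, b_1 = 0.

b_0 = 1, b_1 = 0.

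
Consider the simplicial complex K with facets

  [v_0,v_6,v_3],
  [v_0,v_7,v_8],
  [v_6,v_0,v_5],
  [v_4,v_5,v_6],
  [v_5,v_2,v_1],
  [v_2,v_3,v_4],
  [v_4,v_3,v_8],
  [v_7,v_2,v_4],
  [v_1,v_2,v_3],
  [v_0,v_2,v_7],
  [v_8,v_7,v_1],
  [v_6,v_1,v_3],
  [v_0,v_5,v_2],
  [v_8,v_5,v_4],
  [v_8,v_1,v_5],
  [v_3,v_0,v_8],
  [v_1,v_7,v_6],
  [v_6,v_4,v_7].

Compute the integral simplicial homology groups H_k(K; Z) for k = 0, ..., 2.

H_0 = Z,  H_1 = Z^2,  H_2 = Z.

Order the vertices as v_0 < v_1 < v_2 < v_3 < v_4 < v_5 < v_6 < v_7 < v_8. Listing each simplex with vertices in this order, K has dimension 2 with simplices:

  0-simplices (9): [v_0], [v_1], [v_2], [v_3], [v_4], [v_5], [v_6], [v_7], [v_8]
  1-simplices (27): (27 of them)
  2-simplices (18): (18 of them)

so the chain groups are C_0 ≅ Z^9, C_1 ≅ Z^27, C_2 ≅ Z^18.

Boundary ∂_1: C_1 → C_0 sends each edge [p,q] (with p < q) to q − p. For instance
  ∂[v_3,v_6] = [v_6] − [v_3].
As a 9×27 matrix over Z this has rank 8, with invariant factors (1,1,1,1,1,1,1,1).

∂_2: C_2 → C_1 acts by ∂[p,q,r] = [q,r] − [p,r] + [p,q]. For instance
  ∂[v_0,v_2,v_7] = [v_2,v_7] − [v_0,v_7] + [v_0,v_2],
  ∂[v_1,v_7,v_8] = [v_7,v_8] − [v_1,v_8] + [v_1,v_7].
The resulting 27×18 matrix has rank 17, and its Smith normal form has invariant factors (1,1,1,1,1,1,1,1,1,1,1,1,1,1,1,1,1).

Now H_k = ker ∂_k / im ∂_{k+1}, so:

  H_0: rank C_0 − rank ∂_1 = 9 − 8 = 1, and the invariant factors of ∂_1 are all 1, so H_0 ≅ Z.
  H_1: rank ker ∂_1 − rank ∂_2 = (27 − 8) − 17 = 2, and the invariant factors of ∂_2 are all 1, so H_1 ≅ Z^2.
  H_2: rank ker ∂_2 − rank ∂_3 = (18 − 17) − 0 = 1, and there is no ∂_3, so H_2 ≅ Z.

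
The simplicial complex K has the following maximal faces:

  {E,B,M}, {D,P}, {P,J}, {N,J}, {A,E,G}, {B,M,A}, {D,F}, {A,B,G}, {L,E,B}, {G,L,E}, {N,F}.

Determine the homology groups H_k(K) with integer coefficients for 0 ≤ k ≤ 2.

H_0 = Z^2,  H_1 = Z^2,  H_2 = 0.

Take the total order A < B < D < E < F < G < J < L < M < N < P on the vertex set. Then K (dimension 2) consists of the simplices:

  0-simplices (11): A, B, D, E, F, G, J, L, M, N, P
  1-simplices (17): AB, AE, AG, AM, BE, BG, BL, BM, DF, DP, EG, EL, EM, FN, GL, JN, JP
  2-simplices (6): ABG, ABM, AEG, BEL, BEM, EGL

so the chain groups are C_0 ≅ Z^11, C_1 ≅ Z^17, C_2 ≅ Z^6.

∂_1: C_1 → C_0 is given by ∂[p,q] = [q] − [p].
The resulting 11×17 matrix has rank 9, and its Smith normal form has invariant factors (1,1,1,1,1,1,1,1,1).

∂_2: C_2 → C_1 sends each 2-simplex [p,q,r] to [q,r] − [p,r] + [p,q]. For instance
  ∂ABG = BG − AG + AB,
  ∂BEL = EL − BL + BE.
The resulting 17×6 matrix has rank 6, and its Smith normal form has invariant factors (1,1,1,1,1,1).

Reading off H_k = ker ∂_k / im ∂_{k+1}:

  H_0: rank C_0 − rank ∂_1 = 11 − 9 = 2, and the invariant factors of ∂_1 are all 1, so H_0 = Z^2.
  H_1: rank ker ∂_1 − rank ∂_2 = (17 − 9) − 6 = 2, and the invariant factors of ∂_2 are all 1, so H_1 = Z^2.
  H_2: rank ker ∂_2 − rank ∂_3 = (6 − 6) − 0 = 0, and there is no ∂_3, so H_2 = 0.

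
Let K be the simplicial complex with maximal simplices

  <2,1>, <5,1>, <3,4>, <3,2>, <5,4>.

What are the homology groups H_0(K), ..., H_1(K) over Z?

H_0 ≅ Z,  H_1 ≅ Z.

We work with the vertex ordering 1 < 2 < 3 < 4 < 5. The simplices of K, each written with vertices in increasing order, are:

  0-simplices (5): [1], [2], [3], [4], [5]
  1-simplices (5): [1,2], [1,5], [2,3], [3,4], [4,5]

giving chain groups C_0 ≅ Z^5, C_1 ≅ Z^5.

The boundary map ∂_1: C_1 → C_0 maps an edge to its endpoints' difference, ∂[p,q] = q − p. For instance
  ∂[1,5] = [5] − [1].
As a 5×5 matrix over Z this has rank 4, with invariant factors (1,1,1,1).

Reading off H_k = ker ∂_k / im ∂_{k+1}:

  H_0: rank C_0 − rank ∂_1 = 5 − 4 = 1, and the invariant factors of ∂_1 are all 1, so H_0 ≅ Z.
  H_1: rank ker ∂_1 − rank ∂_2 = (5 − 4) − 0 = 1, and there is no ∂_2, so H_1 ≅ Z.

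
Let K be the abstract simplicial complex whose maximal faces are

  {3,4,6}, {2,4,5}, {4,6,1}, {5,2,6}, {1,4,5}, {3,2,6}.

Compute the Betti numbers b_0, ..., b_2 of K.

b_0 = 1, b_1 = 1, b_2 = 0.

We work with the vertex ordering 1 < 2 < 3 < 4 < 5 < 6. The simplices of K, each written with vertices in increasing order, are:

  0-simplices (6): [1], [2], [3], [4], [5], [6]
  1-simplices (12): [1,4], [1,5], [1,6], [2,3], [2,4], [2,5], [2,6], [3,4], [3,6], [4,5], [4,6], [5,6]
  2-simplices (6): [1,4,5], [1,4,6], [2,3,6], [2,4,5], [2,5,6], [3,4,6]

Hence C_0 ≅ Z^6, C_1 ≅ Z^12, C_2 ≅ Z^6.

Boundary ∂_1: C_1 → C_0 sends each edge [p,q] (with p < q) to q − p. For instance
  ∂[4,6] = [6] − [4].
As a 6×12 matrix over Z this has rank 5, with invariant factors (1,1,1,1,1).

Boundary ∂_2: C_2 → C_1 sends each 2-simplex [p,q,r] to [q,r] − [p,r] + [p,q]. For instance
  ∂[3,4,6] = [4,6] − [3,6] + [3,4],
  ∂[2,3,6] = [3,6] − [2,6] + [2,3].
As a 12×6 matrix over Z this has rank 6, with invariant factors (1,1,1,1,1,1).

Now H_k = ker ∂_k / im ∂_{k+1}, so:

  H_0: rank C_0 − rank ∂_1 = 6 − 5 = 1, and the invariant factors of ∂_1 are all 1, so H_0 ≅ Z.
  H_1: rank ker ∂_1 − rank ∂_2 = (12 − 5) − 6 = 1, and the invariant factors of ∂_2 are all 1, so H_1 ≅ Z.
  H_2: rank ker ∂_2 − rank ∂_3 = (6 − 6) − 0 = 0, and there is no ∂_3, so H_2 ≅ 0.

As a check, the Euler characteristic is 6 − 12 + 6 = 0, which agrees with 1 − 1 + 0 = 0.
(K is a triangulation of the cylinder S^1 x I.)

Hence the Betti numbers are b_0 = 1, b_1 = 1, b_2 = 0.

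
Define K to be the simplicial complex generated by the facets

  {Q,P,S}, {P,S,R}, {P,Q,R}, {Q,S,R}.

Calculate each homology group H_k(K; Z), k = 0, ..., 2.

Take the total order P < Q < R < S on the vertex set. Then K (dimension 2) consists of the simplices:

  0-simplices (4): P, Q, R, S
  1-simplices (6): PQ, PR, PS, QR, QS, RS
  2-simplices (4): PQR, PQS, PRS, QRS

Hence C_0 ≅ Z^4, C_1 ≅ Z^6, C_2 ≅ Z^4.

∂_1: C_1 → C_0 maps an edge to its endpoints' difference, ∂[p,q] = q − p. For instance
  ∂PR = R − P.
The resulting 4×6 matrix has rank 3, and its Smith normal form has invariant factors (1,1,1).

The boundary map ∂_2: C_2 → C_1 acts by ∂[p,q,r] = [q,r] − [p,r] + [p,q]. For instance
  ∂QRS = RS − QS + QR,
  ∂PQS = QS − PS + PQ.
The 6×4 boundary matrix has rank 3 and Smith normal form diag(1,1,1).

Now H_k = ker ∂_k / im ∂_{k+1}, so:

  H_0: rank C_0 − rank ∂_1 = 4 − 3 = 1, and the invariant factors of ∂_1 are all 1, so H_0 = Z.
  H_1: rank ker ∂_1 − rank ∂_2 = (6 − 3) − 3 = 0, and the invariant factors of ∂_2 are all 1, so H_1 = 0.
  H_2: rank ker ∂_2 − rank ∂_3 = (4 − 3) − 0 = 1, and there is no ∂_3, so H_2 = Z.

As a check, the Euler characteristic is 4 − 6 + 4 = 2, which agrees with 1 − 0 + 1 = 2.
(K is a triangulation of the 2-sphere S^2.)

H_0 = Z,  H_1 = 0,  H_2 = Z.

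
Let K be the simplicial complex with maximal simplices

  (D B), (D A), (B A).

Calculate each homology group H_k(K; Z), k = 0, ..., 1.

Take the total order A < B < D on the vertex set. Then K (dimension 1) consists of the simplices:

  0-simplices (3): A, B, D
  1-simplices (3): AB, AD, BD

Hence C_0 ≅ Z^3, C_1 ≅ Z^3.

∂_1: C_1 → C_0 maps an edge to its endpoints' difference, ∂[p,q] = q − p. For instance
  ∂BD = D − B.
As a 3×3 matrix over Z this has rank 2, with invariant factors (1,1).

Now H_k = ker ∂_k / im ∂_{k+1}, so:

  H_0: rank C_0 − rank ∂_1 = 3 − 2 = 1, and the invariant factors of ∂_1 are all 1, so H_0 = Z.
  H_1: rank ker ∂_1 − rank ∂_2 = (3 − 2) − 0 = 1, and there is no ∂_2, so H_1 = Z.

H_0 = Z,  H_1 = Z.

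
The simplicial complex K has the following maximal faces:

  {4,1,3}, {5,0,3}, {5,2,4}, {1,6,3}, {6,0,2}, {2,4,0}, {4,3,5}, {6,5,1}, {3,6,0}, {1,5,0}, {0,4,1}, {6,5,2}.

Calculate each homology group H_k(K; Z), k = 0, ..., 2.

Fix the vertex order 0 < 1 < 2 < 3 < 4 < 5 < 6 and write every simplex with vertices in increasing order. Then dim K = 2 and the simplices of K are:

  0-simplices (7): [0], [1], [2], [3], [4], [5], [6]
  1-simplices (18): [0,1], [0,2], [0,3], [0,4], [0,5], [0,6], [1,3], [1,4], [1,5], [1,6], [2,4], [2,5], [2,6], [3,4], [3,5], [3,6], [4,5], [5,6]
  2-simplices (12): [0,1,4], [0,1,5], [0,2,4], [0,2,6], [0,3,5], [0,3,6], [1,3,4], [1,3,6], [1,5,6], [2,4,5], [2,5,6], [3,4,5]

so the chain groups are C_0 ≅ Z^7, C_1 ≅ Z^18, C_2 ≅ Z^12.

Boundary ∂_1: C_1 → C_0 is given by ∂[p,q] = [q] − [p].
The resulting 7×18 matrix has rank 6, and its Smith normal form has invariant factors (1,1,1,1,1,1).

The boundary map ∂_2: C_2 → C_1 maps a triangle to the signed sum of its edges. For instance
  ∂[1,5,6] = [5,6] − [1,6] + [1,5],
  ∂[0,2,4] = [2,4] − [0,4] + [0,2].
The resulting 18×12 matrix has rank 12, and its Smith normal form has invariant factors (1,1,1,1,1,1,1,1,1,1,1,2).

Computing H_k = (kernel of ∂_k) / (image of ∂_{k+1}):

  H_0: rank C_0 − rank ∂_1 = 7 − 6 = 1, and the invariant factors of ∂_1 are all 1, so H_0 ≅ Z.
  H_1: rank ker ∂_1 − rank ∂_2 = (18 − 6) − 12 = 0, and ∂_2 has invariant factor 2 > 1, so H_1 ≅ Z/2.
  H_2: rank ker ∂_2 − rank ∂_3 = (12 − 12) − 0 = 0, and there is no ∂_3, so H_2 ≅ 0.

H_0 = Z,  H_1 = Z/2,  H_2 = 0.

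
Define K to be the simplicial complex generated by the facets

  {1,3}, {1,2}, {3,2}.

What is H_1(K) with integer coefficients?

H_1 = Z.

Fix the vertex order 1 < 2 < 3 and write every simplex with vertices in increasing order. Then dim K = 1 and the simplices of K are:

  0-simplices (3): [1], [2], [3]
  1-simplices (3): [1,2], [1,3], [2,3]

Hence C_0 ≅ Z^3, C_1 ≅ Z^3.

The boundary map ∂_1: C_1 → C_0 is given by ∂[p,q] = [q] − [p].
The 3×3 boundary matrix has rank 2 and Smith normal form diag(1,1).

Computing H_k = (kernel of ∂_k) / (image of ∂_{k+1}):

  H_1: rank ker ∂_1 − rank ∂_2 = (3 − 2) − 0 = 1, and there is no ∂_2, so H_1 ≅ Z.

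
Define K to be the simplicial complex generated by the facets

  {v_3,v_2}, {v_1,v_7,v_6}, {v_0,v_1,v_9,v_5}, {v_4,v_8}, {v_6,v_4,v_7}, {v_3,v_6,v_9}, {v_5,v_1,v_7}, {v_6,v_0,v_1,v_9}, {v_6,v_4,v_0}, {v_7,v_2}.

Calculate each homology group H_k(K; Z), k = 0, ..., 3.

H_0 = Z,  H_1 = Z,  H_2 = 0,  H_3 = 0.

Fix the vertex order v_0 < v_1 < v_2 < v_3 < v_4 < v_5 < v_6 < v_7 < v_8 < v_9 and write every simplex with vertices in increasing order. Then dim K = 3 and the simplices of K are:

  0-simplices (10): [v_0], [v_1], [v_2], [v_3], [v_4], [v_5], [v_6], [v_7], [v_8], [v_9]
  1-simplices (20): (20 of them)
  2-simplices (12): (12 of them)
  3-simplices (2): [v_0,v_1,v_5,v_9], [v_0,v_1,v_6,v_9]

Hence C_0 ≅ Z^10, C_1 ≅ Z^20, C_2 ≅ Z^12, C_3 ≅ Z^2.

Boundary ∂_1: C_1 → C_0 maps an edge to its endpoints' difference, ∂[p,q] = q − p. For instance
  ∂[v_0,v_6] = [v_6] − [v_0].
The 10×20 boundary matrix has rank 9 and Smith normal form diag(1,1,1,1,1,1,1,1,1).

∂_2: C_2 → C_1 maps a triangle to the signed sum of its edges. For instance
  ∂[v_0,v_1,v_9] = [v_1,v_9] − [v_0,v_9] + [v_0,v_1],
  ∂[v_1,v_5,v_9] = [v_5,v_9] − [v_1,v_9] + [v_1,v_5].
The resulting 20×12 matrix has rank 10, and its Smith normal form has invariant factors (1,1,1,1,1,1,1,1,1,1).

The boundary map ∂_3: C_3 → C_2 sends each 3-simplex σ to the alternating sum Σ_i (−1)^i (σ with its i-th vertex removed). For instance
  ∂[v_0,v_1,v_5,v_9] = [v_1,v_5,v_9] − [v_0,v_5,v_9] + [v_0,v_1,v_9] − [v_0,v_1,v_5],
  ∂[v_0,v_1,v_6,v_9] = [v_1,v_6,v_9] − [v_0,v_6,v_9] + [v_0,v_1,v_9] − [v_0,v_1,v_6].
As a 12×2 matrix over Z this has rank 2, with invariant factors (1,1).

Computing H_k = (kernel of ∂_k) / (image of ∂_{k+1}):

  H_0: rank C_0 − rank ∂_1 = 10 − 9 = 1, and the invariant factors of ∂_1 are all 1, so H_0 ≅ Z.
  H_1: rank ker ∂_1 − rank ∂_2 = (20 − 9) − 10 = 1, and the invariant factors of ∂_2 are all 1, so H_1 ≅ Z.
  H_2: rank ker ∂_2 − rank ∂_3 = (12 − 10) − 2 = 0, and the invariant factors of ∂_3 are all 1, so H_2 ≅ 0.
  H_3: rank ker ∂_3 − rank ∂_4 = (2 − 2) − 0 = 0, and there is no ∂_4, so H_3 ≅ 0.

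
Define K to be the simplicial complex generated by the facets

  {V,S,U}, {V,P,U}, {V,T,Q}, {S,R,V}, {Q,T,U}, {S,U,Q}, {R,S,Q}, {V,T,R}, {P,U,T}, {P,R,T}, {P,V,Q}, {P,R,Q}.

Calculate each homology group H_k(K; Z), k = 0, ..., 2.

H_0 ≅ Z,  H_1 ≅ Z/2Z,  H_2 = 0.

Fix the vertex order P < Q < R < S < T < U < V and write every simplex with vertices in increasing order. Then dim K = 2 and the simplices of K are:

  0-simplices (7): P, Q, R, S, T, U, V
  1-simplices (18): PQ, PR, PT, PU, PV, QR, QS, QT, QU, QV, RS, RT, RV, SU, SV, TU, TV, UV
  2-simplices (12): PQR, PQV, PRT, PTU, PUV, QRS, QSU, QTU, QTV, RSV, RTV, SUV

Hence C_0 ≅ Z^7, C_1 ≅ Z^18, C_2 ≅ Z^12.

The boundary map ∂_1: C_1 → C_0 is given by ∂[p,q] = [q] − [p]. For instance
  ∂QR = R − Q.
This gives a 7×18 integer matrix of rank 6; reducing to Smith normal form yields diagonal entries (1,1,1,1,1,1).

∂_2: C_2 → C_1 sends each 2-simplex [p,q,r] to [q,r] − [p,r] + [p,q]. For instance
  ∂RSV = SV − RV + RS,
  ∂QTU = TU − QU + QT.
The 18×12 boundary matrix has rank 12 and Smith normal form diag(1,1,1,1,1,1,1,1,1,1,1,2).

Now H_k = ker ∂_k / im ∂_{k+1}, so:

  H_0: rank C_0 − rank ∂_1 = 7 − 6 = 1, and the invariant factors of ∂_1 are all 1, so H_0 ≅ Z.
  H_1: rank ker ∂_1 − rank ∂_2 = (18 − 6) − 12 = 0, and ∂_2 has invariant factor 2 > 1, so H_1 ≅ Z/2Z.
  H_2: rank ker ∂_2 − rank ∂_3 = (12 − 12) − 0 = 0, and there is no ∂_3, so H_2 ≅ 0.

As a check, the Euler characteristic is 7 − 18 + 12 = 1, which agrees with 1 − 0 + 0 = 1.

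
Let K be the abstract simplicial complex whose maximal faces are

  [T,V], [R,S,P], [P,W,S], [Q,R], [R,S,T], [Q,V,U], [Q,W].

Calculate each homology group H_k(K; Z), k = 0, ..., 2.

H_0 = Z,  H_1 = Z^2,  H_2 = 0.

Order the vertices as P < Q < R < S < T < U < V < W. Listing each simplex with vertices in this order, K has dimension 2 with simplices:

  0-simplices (8): P, Q, R, S, T, U, V, W
  1-simplices (13): PR, PS, PW, QR, QU, QV, QW, RS, RT, ST, SW, TV, UV
  2-simplices (4): PRS, PSW, QUV, RST

giving chain groups C_0 ≅ Z^8, C_1 ≅ Z^13, C_2 ≅ Z^4.

Boundary ∂_1: C_1 → C_0 is given by ∂[p,q] = [q] − [p]. For instance
  ∂TV = V − T.
The resulting 8×13 matrix has rank 7, and its Smith normal form has invariant factors (1,1,1,1,1,1,1).

Boundary ∂_2: C_2 → C_1 acts by ∂[p,q,r] = [q,r] − [p,r] + [p,q]. For instance
  ∂PRS = RS − PS + PR,
  ∂RST = ST − RT + RS.
The resulting 13×4 matrix has rank 4, and its Smith normal form has invariant factors (1,1,1,1).

Now H_k = ker ∂_k / im ∂_{k+1}, so:

  H_0: rank C_0 − rank ∂_1 = 8 − 7 = 1, and the invariant factors of ∂_1 are all 1, so H_0 ≅ Z.
  H_1: rank ker ∂_1 − rank ∂_2 = (13 − 7) − 4 = 2, and the invariant factors of ∂_2 are all 1, so H_1 ≅ Z^2.
  H_2: rank ker ∂_2 − rank ∂_3 = (4 − 4) − 0 = 0, and there is no ∂_3, so H_2 ≅ 0.

As a check, the Euler characteristic is 8 − 13 + 4 = -1, which agrees with 1 − 2 + 0 = -1.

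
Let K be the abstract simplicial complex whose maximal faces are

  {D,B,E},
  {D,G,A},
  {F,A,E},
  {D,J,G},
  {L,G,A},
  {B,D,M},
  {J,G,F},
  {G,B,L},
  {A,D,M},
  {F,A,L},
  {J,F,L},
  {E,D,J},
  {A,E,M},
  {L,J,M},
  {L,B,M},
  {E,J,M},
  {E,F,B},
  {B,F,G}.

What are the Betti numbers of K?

Order the vertices as A < B < D < E < F < G < J < L < M. Listing each simplex with vertices in this order, K has dimension 2 with simplices:

  0-simplices (9): A, B, D, E, F, G, J, L, M
  1-simplices (27): AD, AE, AF, AG, AL, AM, BD, BE, BF, BG, BL, BM, DE, DG, DJ, DM, EF, EJ, EM, FG, FJ, FL, GJ, GL, JL, JM, LM
  2-simplices (18): ADG, ADM, AEF, AEM, AFL, AGL, BDE, BDM, BEF, BFG, BGL, BLM, DEJ, DGJ, EJM, FGJ, FJL, JLM

Hence C_0 ≅ Z^9, C_1 ≅ Z^27, C_2 ≅ Z^18.

The boundary map ∂_1: C_1 → C_0 sends each edge [p,q] (with p < q) to q − p.
The resulting 9×27 matrix has rank 8, and its Smith normal form has invariant factors (1,1,1,1,1,1,1,1).

∂_2: C_2 → C_1 sends each 2-simplex [p,q,r] to [q,r] − [p,r] + [p,q]. For instance
  ∂BLM = LM − BM + BL,
  ∂BFG = FG − BG + BF.
As a 27×18 matrix over Z this has rank 18, with invariant factors (1,1,1,1,1,1,1,1,1,1,1,1,1,1,1,1,1,2).

From H_k ≅ ker(∂_k) / im(∂_{k+1}) we obtain:

  H_0: rank C_0 − rank ∂_1 = 9 − 8 = 1, and the invariant factors of ∂_1 are all 1, so H_0 = Z.
  H_1: rank ker ∂_1 − rank ∂_2 = (27 − 8) − 18 = 1, and ∂_2 has invariant factor 2 > 1, so H_1 = Z ⊕ Z/2.
  H_2: rank ker ∂_2 − rank ∂_3 = (18 − 18) − 0 = 0, and there is no ∂_3, so H_2 = 0.

(K is a triangulation of the Klein bottle.)

Hence the Betti numbers are b_0 = 1, b_1 = 1, b_2 = 0.

b_0 = 1, b_1 = 1, b_2 = 0.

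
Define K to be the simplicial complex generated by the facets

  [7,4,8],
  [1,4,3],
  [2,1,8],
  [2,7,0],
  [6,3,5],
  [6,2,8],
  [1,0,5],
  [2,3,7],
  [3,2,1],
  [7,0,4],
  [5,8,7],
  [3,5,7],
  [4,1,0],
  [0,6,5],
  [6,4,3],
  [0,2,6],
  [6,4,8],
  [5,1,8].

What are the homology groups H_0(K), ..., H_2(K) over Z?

H_0 = Z,  H_1 = Z^2,  H_2 = Z.

Take the total order 0 < 1 < 2 < 3 < 4 < 5 < 6 < 7 < 8 on the vertex set. Then K (dimension 2) consists of the simplices:

  0-simplices (9): [0], [1], [2], [3], [4], [5], [6], [7], [8]
  1-simplices (27): (27 of them)
  2-simplices (18): [0,1,4], [0,1,5], [0,2,6], [0,2,7], [0,4,7], [0,5,6], [1,2,3], [1,2,8], [1,3,4], [1,5,8], [2,3,7], [2,6,8], [3,4,6], [3,5,6], [3,5,7], [4,6,8], [4,7,8], [5,7,8]

giving chain groups C_0 ≅ Z^9, C_1 ≅ Z^27, C_2 ≅ Z^18.

Boundary ∂_1: C_1 → C_0 is given by ∂[p,q] = [q] − [p]. For instance
  ∂[5,6] = [6] − [5].
As a 9×27 matrix over Z this has rank 8, with invariant factors (1,1,1,1,1,1,1,1).

Boundary ∂_2: C_2 → C_1 acts by ∂[p,q,r] = [q,r] − [p,r] + [p,q]. For instance
  ∂[4,7,8] = [7,8] − [4,8] + [4,7],
  ∂[2,3,7] = [3,7] − [2,7] + [2,3].
As a 27×18 matrix over Z this has rank 17, with invariant factors (1,1,1,1,1,1,1,1,1,1,1,1,1,1,1,1,1).

Now H_k = ker ∂_k / im ∂_{k+1}, so:

  H_0: rank C_0 − rank ∂_1 = 9 − 8 = 1, and the invariant factors of ∂_1 are all 1, so H_0 = Z.
  H_1: rank ker ∂_1 − rank ∂_2 = (27 − 8) − 17 = 2, and the invariant factors of ∂_2 are all 1, so H_1 = Z^2.
  H_2: rank ker ∂_2 − rank ∂_3 = (18 − 17) − 0 = 1, and there is no ∂_3, so H_2 = Z.

(K is a triangulation of the torus T^2.)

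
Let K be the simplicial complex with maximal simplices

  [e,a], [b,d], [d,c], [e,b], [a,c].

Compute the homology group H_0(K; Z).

K has 5 vertices, 5 edges.
rank ∂_0 = 0, rank ∂_1 = 4 ⇒ b_0 = 5 − 0 − 4 = 1; all invariant factors of ∂_1 are 1 so no torsion. So H_0 = Z.

H_0 = Z.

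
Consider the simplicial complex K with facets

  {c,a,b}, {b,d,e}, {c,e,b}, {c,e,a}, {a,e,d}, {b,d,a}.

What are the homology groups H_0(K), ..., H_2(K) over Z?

Order the vertices as a < b < c < d < e. Listing each simplex with vertices in this order, K has dimension 2 with simplices:

  0-simplices (5): a, b, c, d, e
  1-simplices (9): ab, ac, ad, ae, bc, bd, be, ce, de
  2-simplices (6): abc, abd, ace, ade, bce, bde

so the chain groups are C_0 ≅ Z^5, C_1 ≅ Z^9, C_2 ≅ Z^6.

Boundary ∂_1: C_1 → C_0 maps an edge to its endpoints' difference, ∂[p,q] = q − p. For instance
  ∂be = e − b.
The 5×9 boundary matrix has rank 4 and Smith normal form diag(1,1,1,1).

Boundary ∂_2: C_2 → C_1 maps a triangle to the signed sum of its edges. For instance
  ∂abc = bc − ac + ab,
  ∂abd = bd − ad + ab.
The 9×6 boundary matrix has rank 5 and Smith normal form diag(1,1,1,1,1).

Now H_k = ker ∂_k / im ∂_{k+1}, so:

  H_0: rank C_0 − rank ∂_1 = 5 − 4 = 1, and the invariant factors of ∂_1 are all 1, so H_0 ≅ Z.
  H_1: rank ker ∂_1 − rank ∂_2 = (9 − 4) − 5 = 0, and the invariant factors of ∂_2 are all 1, so H_1 ≅ 0.
  H_2: rank ker ∂_2 − rank ∂_3 = (6 − 5) − 0 = 1, and there is no ∂_3, so H_2 ≅ Z.

As a check, the Euler characteristic is 5 − 9 + 6 = 2, which agrees with 1 − 0 + 1 = 2.
(K is a triangulation of the 2-sphere S^2.)

H_0 ≅ Z,  H_1 = 0,  H_2 ≅ Z.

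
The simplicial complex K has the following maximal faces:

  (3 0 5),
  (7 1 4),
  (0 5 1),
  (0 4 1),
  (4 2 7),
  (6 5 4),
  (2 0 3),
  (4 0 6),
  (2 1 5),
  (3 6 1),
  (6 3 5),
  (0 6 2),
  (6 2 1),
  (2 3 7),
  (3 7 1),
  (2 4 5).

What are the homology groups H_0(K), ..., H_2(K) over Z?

H_0 = Z,  H_1 = Z^2,  H_2 = Z.

Fix the vertex order 0 < 1 < 2 < 3 < 4 < 5 < 6 < 7 and write every simplex with vertices in increasing order. Then dim K = 2 and the simplices of K are:

  0-simplices (8): [0], [1], [2], [3], [4], [5], [6], [7]
  1-simplices (24): (24 of them)
  2-simplices (16): [0,1,4], [0,1,5], [0,2,3], [0,2,6], [0,3,5], [0,4,6], [1,2,5], [1,2,6], [1,3,6], [1,3,7], [1,4,7], [2,3,7], [2,4,5], [2,4,7], [3,5,6], [4,5,6]

giving chain groups C_0 ≅ Z^8, C_1 ≅ Z^24, C_2 ≅ Z^16.

∂_1: C_1 → C_0 is given by ∂[p,q] = [q] − [p].
The 8×24 boundary matrix has rank 7 and Smith normal form diag(1,1,1,1,1,1,1).

∂_2: C_2 → C_1 maps a triangle to the signed sum of its edges. For instance
  ∂[1,3,7] = [3,7] − [1,7] + [1,3],
  ∂[2,3,7] = [3,7] − [2,7] + [2,3].
This gives a 24×16 integer matrix of rank 15; reducing to Smith normal form yields diagonal entries (1,1,1,1,1,1,1,1,1,1,1,1,1,1,1).

From H_k ≅ ker(∂_k) / im(∂_{k+1}) we obtain:

  H_0: rank C_0 − rank ∂_1 = 8 − 7 = 1, and the invariant factors of ∂_1 are all 1, so H_0 = Z.
  H_1: rank ker ∂_1 − rank ∂_2 = (24 − 7) − 15 = 2, and the invariant factors of ∂_2 are all 1, so H_1 = Z^2.
  H_2: rank ker ∂_2 − rank ∂_3 = (16 − 15) − 0 = 1, and there is no ∂_3, so H_2 = Z.

(K is a triangulation of the torus T^2.)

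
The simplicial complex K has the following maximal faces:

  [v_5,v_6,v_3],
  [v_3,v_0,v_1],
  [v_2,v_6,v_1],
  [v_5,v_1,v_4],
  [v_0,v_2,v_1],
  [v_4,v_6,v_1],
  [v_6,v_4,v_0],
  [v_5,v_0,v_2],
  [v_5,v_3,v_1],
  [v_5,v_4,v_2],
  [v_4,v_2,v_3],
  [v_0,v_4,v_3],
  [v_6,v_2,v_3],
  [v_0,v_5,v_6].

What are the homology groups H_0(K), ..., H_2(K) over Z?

H_0 ≅ Z,  H_1 ≅ Z^2,  H_2 ≅ Z.

Fix the vertex order v_0 < v_1 < v_2 < v_3 < v_4 < v_5 < v_6 and write every simplex with vertices in increasing order. Then dim K = 2 and the simplices of K are:

  0-simplices (7): [v_0], [v_1], [v_2], [v_3], [v_4], [v_5], [v_6]
  1-simplices (21): (21 of them)
  2-simplices (14): (14 of them)

so the chain groups are C_0 ≅ Z^7, C_1 ≅ Z^21, C_2 ≅ Z^14.

The boundary map ∂_1: C_1 → C_0 maps an edge to its endpoints' difference, ∂[p,q] = q − p. For instance
  ∂[v_2,v_5] = [v_5] − [v_2].
The 7×21 boundary matrix has rank 6 and Smith normal form diag(1,1,1,1,1,1).

The boundary map ∂_2: C_2 → C_1 sends each 2-simplex [p,q,r] to [q,r] − [p,r] + [p,q]. For instance
  ∂[v_1,v_2,v_6] = [v_2,v_6] − [v_1,v_6] + [v_1,v_2],
  ∂[v_2,v_3,v_4] = [v_3,v_4] − [v_2,v_4] + [v_2,v_3].
As a 21×14 matrix over Z this has rank 13, with invariant factors (1,1,1,1,1,1,1,1,1,1,1,1,1).

From H_k ≅ ker(∂_k) / im(∂_{k+1}) we obtain:

  H_0: rank C_0 − rank ∂_1 = 7 − 6 = 1, and the invariant factors of ∂_1 are all 1, so H_0 ≅ Z.
  H_1: rank ker ∂_1 − rank ∂_2 = (21 − 6) − 13 = 2, and the invariant factors of ∂_2 are all 1, so H_1 ≅ Z^2.
  H_2: rank ker ∂_2 − rank ∂_3 = (14 − 13) − 0 = 1, and there is no ∂_3, so H_2 ≅ Z.

As a check, the Euler characteristic is 7 − 21 + 14 = 0, which agrees with 1 − 2 + 1 = 0.
(K is a triangulation of the torus T^2.)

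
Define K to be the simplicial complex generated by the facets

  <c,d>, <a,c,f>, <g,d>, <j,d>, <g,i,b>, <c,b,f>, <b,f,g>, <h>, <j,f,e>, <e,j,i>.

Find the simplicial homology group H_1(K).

H_1 ≅ Z^3.

We work with the vertex ordering a < b < c < d < e < f < g < h < i < j. The simplices of K, each written with vertices in increasing order, are:

  0-simplices (10): a, b, c, d, e, f, g, h, i, j
  1-simplices (17): ac, af, bc, bf, bg, bi, cd, cf, dg, dj, ef, ei, ej, fg, fj, gi, ij
  2-simplices (6): acf, bcf, bfg, bgi, efj, eij

Hence C_0 ≅ Z^10, C_1 ≅ Z^17, C_2 ≅ Z^6.

∂_1: C_1 → C_0 sends each edge [p,q] (with p < q) to q − p.
The 10×17 boundary matrix has rank 8 and Smith normal form diag(1,1,1,1,1,1,1,1).

Boundary ∂_2: C_2 → C_1 maps a triangle to the signed sum of its edges. For instance
  ∂bgi = gi − bi + bg,
  ∂eij = ij − ej + ei.
The resulting 17×6 matrix has rank 6, and its Smith normal form has invariant factors (1,1,1,1,1,1).

Now H_k = ker ∂_k / im ∂_{k+1}, so:

  H_1: rank ker ∂_1 − rank ∂_2 = (17 − 8) − 6 = 3, and the invariant factors of ∂_2 are all 1, so H_1 ≅ Z^3.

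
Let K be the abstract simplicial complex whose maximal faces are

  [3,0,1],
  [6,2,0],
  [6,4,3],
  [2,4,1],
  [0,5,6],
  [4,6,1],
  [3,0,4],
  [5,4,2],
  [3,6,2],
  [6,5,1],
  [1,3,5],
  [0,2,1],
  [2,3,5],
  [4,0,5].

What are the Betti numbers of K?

b_0 = 1, b_1 = 2, b_2 = 1.

Take the total order 0 < 1 < 2 < 3 < 4 < 5 < 6 on the vertex set. Then K (dimension 2) consists of the simplices:

  0-simplices (7): [0], [1], [2], [3], [4], [5], [6]
  1-simplices (21): [0,1], [0,2], [0,3], [0,4], [0,5], [0,6], [1,2], [1,3], [1,4], [1,5], [1,6], [2,3], [2,4], [2,5], [2,6], [3,4], [3,5], [3,6], [4,5], [4,6], [5,6]
  2-simplices (14): [0,1,2], [0,1,3], [0,2,6], [0,3,4], [0,4,5], [0,5,6], [1,2,4], [1,3,5], [1,4,6], [1,5,6], [2,3,5], [2,3,6], [2,4,5], [3,4,6]

so the chain groups are C_0 ≅ Z^7, C_1 ≅ Z^21, C_2 ≅ Z^14.

The boundary map ∂_1: C_1 → C_0 maps an edge to its endpoints' difference, ∂[p,q] = q − p. For instance
  ∂[0,3] = [3] − [0].
The resulting 7×21 matrix has rank 6, and its Smith normal form has invariant factors (1,1,1,1,1,1).

The boundary map ∂_2: C_2 → C_1 sends each 2-simplex [p,q,r] to [q,r] − [p,r] + [p,q]. For instance
  ∂[2,3,5] = [3,5] − [2,5] + [2,3],
  ∂[0,5,6] = [5,6] − [0,6] + [0,5].
The 21×14 boundary matrix has rank 13 and Smith normal form diag(1,1,1,1,1,1,1,1,1,1,1,1,1).

From H_k ≅ ker(∂_k) / im(∂_{k+1}) we obtain:

  H_0: rank C_0 − rank ∂_1 = 7 − 6 = 1, and the invariant factors of ∂_1 are all 1, so H_0 ≅ Z.
  H_1: rank ker ∂_1 − rank ∂_2 = (21 − 6) − 13 = 2, and the invariant factors of ∂_2 are all 1, so H_1 ≅ Z^2.
  H_2: rank ker ∂_2 − rank ∂_3 = (14 − 13) − 0 = 1, and there is no ∂_3, so H_2 ≅ Z.

(K is a triangulation of the torus T^2.)

Hence the Betti numbers are b_0 = 1, b_1 = 2, b_2 = 1.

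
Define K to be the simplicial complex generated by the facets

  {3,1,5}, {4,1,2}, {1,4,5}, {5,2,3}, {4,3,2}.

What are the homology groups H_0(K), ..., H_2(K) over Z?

Order the vertices as 1 < 2 < 3 < 4 < 5. Listing each simplex with vertices in this order, K has dimension 2 with simplices:

  0-simplices (5): [1], [2], [3], [4], [5]
  1-simplices (10): [1,2], [1,3], [1,4], [1,5], [2,3], [2,4], [2,5], [3,4], [3,5], [4,5]
  2-simplices (5): [1,2,4], [1,3,5], [1,4,5], [2,3,4], [2,3,5]

giving chain groups C_0 ≅ Z^5, C_1 ≅ Z^10, C_2 ≅ Z^5.

∂_1: C_1 → C_0 is given by ∂[p,q] = [q] − [p].
The 5×10 boundary matrix has rank 4 and Smith normal form diag(1,1,1,1).

Boundary ∂_2: C_2 → C_1 acts by ∂[p,q,r] = [q,r] − [p,r] + [p,q]. For instance
  ∂[1,3,5] = [3,5] − [1,5] + [1,3],
  ∂[1,2,4] = [2,4] − [1,4] + [1,2].
The 10×5 boundary matrix has rank 5 and Smith normal form diag(1,1,1,1,1).

Now H_k = ker ∂_k / im ∂_{k+1}, so:

  H_0: rank C_0 − rank ∂_1 = 5 − 4 = 1, and the invariant factors of ∂_1 are all 1, so H_0 ≅ Z.
  H_1: rank ker ∂_1 − rank ∂_2 = (10 − 4) − 5 = 1, and the invariant factors of ∂_2 are all 1, so H_1 ≅ Z.
  H_2: rank ker ∂_2 − rank ∂_3 = (5 − 5) − 0 = 0, and there is no ∂_3, so H_2 ≅ 0.

(K is a triangulation of the Möbius band.)

H_0 ≅ Z,  H_1 ≅ Z,  H_2 = 0.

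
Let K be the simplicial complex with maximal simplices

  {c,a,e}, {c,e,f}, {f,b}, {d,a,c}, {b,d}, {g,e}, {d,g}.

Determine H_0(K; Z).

H_0 ≅ Z.

Fix the vertex order a < b < c < d < e < f < g and write every simplex with vertices in increasing order. Then dim K = 2 and the simplices of K are:

  0-simplices (7): a, b, c, d, e, f, g
  1-simplices (11): ac, ad, ae, bd, bf, cd, ce, cf, dg, ef, eg
  2-simplices (3): acd, ace, cef

so the chain groups are C_0 ≅ Z^7, C_1 ≅ Z^11, C_2 ≅ Z^3.

Boundary ∂_1: C_1 → C_0 is given by ∂[p,q] = [q] − [p]. For instance
  ∂ad = d − a.
The 7×11 boundary matrix has rank 6 and Smith normal form diag(1,1,1,1,1,1).

The boundary map ∂_2: C_2 → C_1 acts by ∂[p,q,r] = [q,r] − [p,r] + [p,q]. For instance
  ∂ace = ce − ae + ac,
  ∂cef = ef − cf + ce.
As a 11×3 matrix over Z this has rank 3, with invariant factors (1,1,1).

Reading off H_k = ker ∂_k / im ∂_{k+1}:

  H_0: rank C_0 − rank ∂_1 = 7 − 6 = 1, and the invariant factors of ∂_1 are all 1, so H_0 ≅ Z.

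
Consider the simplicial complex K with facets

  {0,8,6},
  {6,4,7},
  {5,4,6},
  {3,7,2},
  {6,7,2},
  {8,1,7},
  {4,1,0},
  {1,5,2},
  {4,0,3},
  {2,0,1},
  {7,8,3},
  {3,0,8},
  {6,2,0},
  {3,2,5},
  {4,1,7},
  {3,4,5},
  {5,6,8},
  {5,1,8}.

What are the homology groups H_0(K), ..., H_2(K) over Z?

We work with the vertex ordering 0 < 1 < 2 < 3 < 4 < 5 < 6 < 7 < 8. The simplices of K, each written with vertices in increasing order, are:

  0-simplices (9): [0], [1], [2], [3], [4], [5], [6], [7], [8]
  1-simplices (27): (27 of them)
  2-simplices (18): [0,1,2], [0,1,4], [0,2,6], [0,3,4], [0,3,8], [0,6,8], [1,2,5], [1,4,7], [1,5,8], [1,7,8], [2,3,5], [2,3,7], [2,6,7], [3,4,5], [3,7,8], [4,5,6], [4,6,7], [5,6,8]

Hence C_0 ≅ Z^9, C_1 ≅ Z^27, C_2 ≅ Z^18.

The boundary map ∂_1: C_1 → C_0 sends each edge [p,q] (with p < q) to q − p. For instance
  ∂[3,5] = [5] − [3].
This gives a 9×27 integer matrix of rank 8; reducing to Smith normal form yields diagonal entries (1,1,1,1,1,1,1,1).

The boundary map ∂_2: C_2 → C_1 acts by ∂[p,q,r] = [q,r] − [p,r] + [p,q]. For instance
  ∂[0,2,6] = [2,6] − [0,6] + [0,2],
  ∂[0,1,4] = [1,4] − [0,4] + [0,1].
As a 27×18 matrix over Z this has rank 17, with invariant factors (1,1,1,1,1,1,1,1,1,1,1,1,1,1,1,1,1).

Now H_k = ker ∂_k / im ∂_{k+1}, so:

  H_0: rank C_0 − rank ∂_1 = 9 − 8 = 1, and the invariant factors of ∂_1 are all 1, so H_0 = Z.
  H_1: rank ker ∂_1 − rank ∂_2 = (27 − 8) − 17 = 2, and the invariant factors of ∂_2 are all 1, so H_1 = Z^2.
  H_2: rank ker ∂_2 − rank ∂_3 = (18 − 17) − 0 = 1, and there is no ∂_3, so H_2 = Z.

(K is a triangulation of the torus T^2.)

H_0 = Z,  H_1 = Z^2,  H_2 = Z.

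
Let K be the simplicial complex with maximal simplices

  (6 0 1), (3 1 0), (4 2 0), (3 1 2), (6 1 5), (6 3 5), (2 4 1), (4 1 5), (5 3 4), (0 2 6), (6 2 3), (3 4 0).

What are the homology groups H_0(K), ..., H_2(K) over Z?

Fix the vertex order 0 < 1 < 2 < 3 < 4 < 5 < 6 and write every simplex with vertices in increasing order. Then dim K = 2 and the simplices of K are:

  0-simplices (7): [0], [1], [2], [3], [4], [5], [6]
  1-simplices (18): [0,1], [0,2], [0,3], [0,4], [0,6], [1,2], [1,3], [1,4], [1,5], [1,6], [2,3], [2,4], [2,6], [3,4], [3,5], [3,6], [4,5], [5,6]
  2-simplices (12): [0,1,3], [0,1,6], [0,2,4], [0,2,6], [0,3,4], [1,2,3], [1,2,4], [1,4,5], [1,5,6], [2,3,6], [3,4,5], [3,5,6]

Hence C_0 ≅ Z^7, C_1 ≅ Z^18, C_2 ≅ Z^12.

Boundary ∂_1: C_1 → C_0 sends each edge [p,q] (with p < q) to q − p. For instance
  ∂[1,6] = [6] − [1].
This gives a 7×18 integer matrix of rank 6; reducing to Smith normal form yields diagonal entries (1,1,1,1,1,1).

The boundary map ∂_2: C_2 → C_1 maps a triangle to the signed sum of its edges. For instance
  ∂[0,3,4] = [3,4] − [0,4] + [0,3],
  ∂[0,1,3] = [1,3] − [0,3] + [0,1].
As a 18×12 matrix over Z this has rank 12, with invariant factors (1,1,1,1,1,1,1,1,1,1,1,2).

From H_k ≅ ker(∂_k) / im(∂_{k+1}) we obtain:

  H_0: rank C_0 − rank ∂_1 = 7 − 6 = 1, and the invariant factors of ∂_1 are all 1, so H_0 ≅ Z.
  H_1: rank ker ∂_1 − rank ∂_2 = (18 − 6) − 12 = 0, and ∂_2 has invariant factor 2 > 1, so H_1 ≅ Z/2Z.
  H_2: rank ker ∂_2 − rank ∂_3 = (12 − 12) − 0 = 0, and there is no ∂_3, so H_2 ≅ 0.

(K is a triangulation of the real projective plane RP^2.)

H_0 = Z,  H_1 = Z/2Z,  H_2 = 0.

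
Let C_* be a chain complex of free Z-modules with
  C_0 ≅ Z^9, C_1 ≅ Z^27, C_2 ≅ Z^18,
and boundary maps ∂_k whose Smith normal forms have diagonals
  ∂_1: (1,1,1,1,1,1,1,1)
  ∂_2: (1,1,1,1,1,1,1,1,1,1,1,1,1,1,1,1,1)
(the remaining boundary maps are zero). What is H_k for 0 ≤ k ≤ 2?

H_0: b_0 = 9 − 0 − 8 = 1; torsion from ∂_1 factors > 1: none. So H_0 = Z.
H_1: b_1 = 27 − 8 − 17 = 2; torsion from ∂_2 factors > 1: none. So H_1 = Z^2.
H_2: b_2 = 18 − 17 − 0 = 1; torsion from ∂_3 factors > 1: none. So H_2 = Z.

H_0 = Z,  H_1 = Z^2,  H_2 = Z.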